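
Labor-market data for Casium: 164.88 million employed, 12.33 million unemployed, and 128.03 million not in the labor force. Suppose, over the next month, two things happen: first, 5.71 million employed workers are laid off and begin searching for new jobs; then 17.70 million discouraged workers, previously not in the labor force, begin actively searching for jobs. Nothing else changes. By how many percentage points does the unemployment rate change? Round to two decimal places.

Initially, labor force = 164.88 + 12.33 = 177.21 million, so u = 12.33/177.21 = 6.96%.
After the first change, employed falls and unemployed rises by 5.71; labor force unchanged → E = 159.17, U = 18.04, labor force = 177.21 million.
After the second change, unemployed and labor force both rise by 17.70 → E = 159.17, U = 35.74, labor force = 194.91 million.
New unemployment rate = 35.74 / 194.91 = 18.34%.
Change = 18.34% − 6.96% = +11.38 percentage points.

The unemployment rate changes by +11.38 percentage points.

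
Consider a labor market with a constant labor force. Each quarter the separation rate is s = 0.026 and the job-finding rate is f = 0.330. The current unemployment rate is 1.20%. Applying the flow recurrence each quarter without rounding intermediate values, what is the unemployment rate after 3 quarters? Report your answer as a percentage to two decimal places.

Unemployment rate after three quarters ≈ 5.67%.

With a fixed labor force, u_{t+1} = u_t + s·(1−u_t) − f·u_t = u_t·(1−s−f) + s.
Here 1−s−f = 0.644 and s = 0.026.
u_1 = 0.012000 × 0.644 + 0.026 = 0.033728.
u_2 = 0.033728 × 0.644 + 0.026 = 0.047721.
u_3 = 0.047721 × 0.644 + 0.026 = 0.056732.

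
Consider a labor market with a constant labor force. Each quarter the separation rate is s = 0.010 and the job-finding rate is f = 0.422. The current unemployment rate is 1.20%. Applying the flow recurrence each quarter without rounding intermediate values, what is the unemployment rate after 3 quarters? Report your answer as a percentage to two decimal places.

With a fixed labor force, u_{t+1} = u_t + s·(1−u_t) − f·u_t = u_t·(1−s−f) + s.
Here 1−s−f = 0.568 and s = 0.010.
u_1 = 0.012000 × 0.568 + 0.010 = 0.016816.
u_2 = 0.016816 × 0.568 + 0.010 = 0.019551.
u_3 = 0.019551 × 0.568 + 0.010 = 0.021105.

Unemployment rate after three quarters ≈ 2.11%.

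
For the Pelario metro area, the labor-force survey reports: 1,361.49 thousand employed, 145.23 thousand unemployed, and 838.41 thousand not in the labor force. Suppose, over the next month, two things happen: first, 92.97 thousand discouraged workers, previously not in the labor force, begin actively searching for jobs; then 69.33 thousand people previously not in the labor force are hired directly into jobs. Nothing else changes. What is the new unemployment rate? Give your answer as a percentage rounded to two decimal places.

Initially, labor force = 1,361.49 + 145.23 = 1,506.72 thousand, so u = 145.23/1,506.72 = 9.64%.
After the first change, unemployed and labor force both rise by 92.97 → E = 1,361.49, U = 238.20, labor force = 1,599.69 thousand.
After the second change, employed and labor force both rise by 69.33; unemployed unchanged → E = 1,430.82, U = 238.20, labor force = 1,669.02 thousand.
New unemployment rate = 238.20 / 1,669.02 = 14.27%.

New unemployment rate ≈ 14.27%.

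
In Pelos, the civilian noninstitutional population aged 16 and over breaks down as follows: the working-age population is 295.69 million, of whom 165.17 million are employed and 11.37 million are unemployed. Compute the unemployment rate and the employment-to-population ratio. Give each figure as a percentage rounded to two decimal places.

Unemployment rate ≈ 6.44%; employment-population ratio ≈ 55.86%.

Labor force = employed + unemployed = 165.17 + 11.37 = 176.54 million.
Unemployment rate = 11.37 / 176.54 = 6.44%.
Employment-population ratio = 165.17 / 295.69 = 55.86%.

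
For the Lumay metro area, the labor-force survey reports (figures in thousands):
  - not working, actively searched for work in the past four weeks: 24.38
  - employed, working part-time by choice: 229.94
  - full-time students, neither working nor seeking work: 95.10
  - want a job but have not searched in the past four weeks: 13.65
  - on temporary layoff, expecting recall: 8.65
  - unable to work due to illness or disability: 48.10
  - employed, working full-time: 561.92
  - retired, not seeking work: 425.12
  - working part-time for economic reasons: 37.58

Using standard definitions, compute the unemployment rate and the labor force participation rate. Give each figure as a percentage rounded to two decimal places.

Unemployment rate ≈ 3.83%; labor force participation rate ≈ 59.71%.

Employed = 229.94 + 561.92 + 37.58 = 829.44 thousand (anyone who worked, including part-time for economic reasons, counts as employed).
Unemployed = 24.38 + 8.65 = 33.03 thousand (jobless and actively searching, or on temporary layoff).
Labor force = 829.44 + 33.03 = 862.47 thousand.
Not in labor force = 95.10 + 13.65 + 48.10 + 425.12 = 581.97 thousand (those not working and not actively searching are outside the labor force — including those who want a job but have given up searching).
Civilian working-age population = 862.47 + 581.97 = 1,444.44 thousand.
Unemployment rate = 33.03 / 862.47 = 3.83%.
Labor force participation rate = 862.47 / 1,444.44 = 59.71%.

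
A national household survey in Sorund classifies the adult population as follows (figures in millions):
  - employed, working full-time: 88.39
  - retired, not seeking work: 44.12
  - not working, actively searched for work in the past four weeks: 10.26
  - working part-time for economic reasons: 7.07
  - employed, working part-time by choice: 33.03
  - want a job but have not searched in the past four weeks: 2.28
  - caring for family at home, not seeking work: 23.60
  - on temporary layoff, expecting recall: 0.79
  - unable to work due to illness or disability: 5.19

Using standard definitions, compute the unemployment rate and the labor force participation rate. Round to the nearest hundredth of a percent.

Unemployment rate ≈ 7.92%; labor force participation rate ≈ 64.98%.

Employed = 88.39 + 7.07 + 33.03 = 128.49 million (anyone who worked, including part-time for economic reasons, counts as employed).
Unemployed = 10.26 + 0.79 = 11.05 million (jobless and actively searching, or on temporary layoff).
Labor force = 128.49 + 11.05 = 139.54 million.
Not in labor force = 44.12 + 2.28 + 23.60 + 5.19 = 75.19 million (those not working and not actively searching are outside the labor force — including those who want a job but have given up searching).
Civilian working-age population = 139.54 + 75.19 = 214.73 million.
Unemployment rate = 11.05 / 139.54 = 7.92%.
Labor force participation rate = 139.54 / 214.73 = 64.98%.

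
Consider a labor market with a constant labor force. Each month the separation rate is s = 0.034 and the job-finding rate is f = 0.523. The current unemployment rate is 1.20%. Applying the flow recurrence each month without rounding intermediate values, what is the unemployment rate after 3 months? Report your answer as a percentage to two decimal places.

With a fixed labor force, u_{t+1} = u_t + s·(1−u_t) − f·u_t = u_t·(1−s−f) + s.
Here 1−s−f = 0.443 and s = 0.034.
u_1 = 0.012000 × 0.443 + 0.034 = 0.039316.
u_2 = 0.039316 × 0.443 + 0.034 = 0.051417.
u_3 = 0.051417 × 0.443 + 0.034 = 0.056778.

Unemployment rate after three months ≈ 5.68%.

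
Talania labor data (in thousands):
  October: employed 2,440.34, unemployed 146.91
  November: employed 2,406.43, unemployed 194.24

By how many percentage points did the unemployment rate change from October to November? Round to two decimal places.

The unemployment rate changed by +1.79 percentage points.

October: labor force = 2,440.34 + 146.91 = 2,587.25; u = 146.91/2,587.25 = 5.68%.
November: labor force = 2,406.43 + 194.24 = 2,600.67; u = 194.24/2,600.67 = 7.47%.
Change = 7.47% − 5.68% = +1.79 pp.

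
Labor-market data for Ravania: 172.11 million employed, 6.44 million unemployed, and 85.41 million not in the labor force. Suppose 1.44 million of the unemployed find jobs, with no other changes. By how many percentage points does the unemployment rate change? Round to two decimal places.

The unemployment rate changes by −0.81 percentage points.

Initially, labor force = 172.11 + 6.44 = 178.55 million, so u = 6.44/178.55 = 3.61%.
After the change, unemployed falls and employed rises by 1.44; labor force unchanged → E = 173.55, U = 5.00, labor force = 178.55 million.
New unemployment rate = 5.00 / 178.55 = 2.80%.
Change = 2.80% − 3.61% = −0.81 percentage points.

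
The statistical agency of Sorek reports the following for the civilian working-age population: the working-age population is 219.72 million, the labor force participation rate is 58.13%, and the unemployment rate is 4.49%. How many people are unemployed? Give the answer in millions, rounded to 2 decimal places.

Labor force = 0.5813 × 219.72 = 127.72 million.
Unemployed = 0.0449 × 127.72 ≈ 5.73 million.

About 5.73 million are unemployed.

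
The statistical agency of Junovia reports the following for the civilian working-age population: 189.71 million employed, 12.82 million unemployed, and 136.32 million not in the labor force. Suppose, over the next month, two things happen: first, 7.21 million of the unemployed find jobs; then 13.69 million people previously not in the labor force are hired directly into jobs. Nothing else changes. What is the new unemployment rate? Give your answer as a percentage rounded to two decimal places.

New unemployment rate ≈ 2.59%.

Initially, labor force = 189.71 + 12.82 = 202.53 million, so u = 12.82/202.53 = 6.33%.
After the first change, unemployed falls and employed rises by 7.21; labor force unchanged → E = 196.92, U = 5.61, labor force = 202.53 million.
After the second change, employed and labor force both rise by 13.69; unemployed unchanged → E = 210.61, U = 5.61, labor force = 216.22 million.
New unemployment rate = 5.61 / 216.22 = 2.59%.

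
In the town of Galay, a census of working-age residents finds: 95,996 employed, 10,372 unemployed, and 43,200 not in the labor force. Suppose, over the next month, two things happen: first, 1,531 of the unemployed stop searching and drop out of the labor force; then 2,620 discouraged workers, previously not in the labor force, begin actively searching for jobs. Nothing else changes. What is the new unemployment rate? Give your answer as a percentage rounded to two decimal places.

New unemployment rate ≈ 10.67%.

Initially, labor force = 95,996 + 10,372 = 106,368, so u = 10,372/106,368 = 9.75%.
After the first change, unemployed and labor force both fall by 1,531 → E = 95,996, U = 8,841, labor force = 104,837.
After the second change, unemployed and labor force both rise by 2,620 → E = 95,996, U = 11,461, labor force = 107,457.
New unemployment rate = 11,461 / 107,457 = 10.67%.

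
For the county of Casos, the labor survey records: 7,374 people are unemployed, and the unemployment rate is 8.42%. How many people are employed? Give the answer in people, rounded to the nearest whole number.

Labor force = U / u = 7,374 / 0.0842 ≈ 87,577.
Employed = labor force − unemployed = 87,577 − 7,374 = 80,203.

About 80,203 are employed.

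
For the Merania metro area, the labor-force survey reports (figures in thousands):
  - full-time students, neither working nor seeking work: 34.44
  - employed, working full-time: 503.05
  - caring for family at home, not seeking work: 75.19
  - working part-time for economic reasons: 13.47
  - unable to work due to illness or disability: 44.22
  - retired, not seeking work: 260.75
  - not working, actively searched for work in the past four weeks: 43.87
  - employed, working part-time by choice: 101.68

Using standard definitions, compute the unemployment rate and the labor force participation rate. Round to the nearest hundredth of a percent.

Employed = 503.05 + 13.47 + 101.68 = 618.20 thousand (anyone who worked, including part-time for economic reasons, counts as employed).
Unemployed = 43.87 thousand.
Labor force = 618.20 + 43.87 = 662.07 thousand.
Not in labor force = 34.44 + 75.19 + 44.22 + 260.75 = 414.60 thousand (those not working and not actively searching are outside the labor force).
Civilian working-age population = 662.07 + 414.60 = 1,076.67 thousand.
Unemployment rate = 43.87 / 662.07 = 6.63%.
Labor force participation rate = 662.07 / 1,076.67 = 61.49%.

Unemployment rate ≈ 6.63%; labor force participation rate ≈ 61.49%.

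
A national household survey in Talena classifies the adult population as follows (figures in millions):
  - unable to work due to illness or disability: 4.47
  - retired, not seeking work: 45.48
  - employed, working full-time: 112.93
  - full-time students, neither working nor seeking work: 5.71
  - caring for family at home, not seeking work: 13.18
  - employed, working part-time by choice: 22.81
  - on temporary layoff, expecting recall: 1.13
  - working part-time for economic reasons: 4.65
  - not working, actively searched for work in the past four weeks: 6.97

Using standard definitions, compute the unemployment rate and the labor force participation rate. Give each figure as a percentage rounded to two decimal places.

Unemployment rate ≈ 5.45%; labor force participation rate ≈ 68.32%.

Employed = 112.93 + 22.81 + 4.65 = 140.39 million (anyone who worked, including part-time for economic reasons, counts as employed).
Unemployed = 1.13 + 6.97 = 8.10 million (jobless and actively searching, or on temporary layoff).
Labor force = 140.39 + 8.10 = 148.49 million.
Not in labor force = 4.47 + 45.48 + 5.71 + 13.18 = 68.84 million (those not working and not actively searching are outside the labor force).
Civilian working-age population = 148.49 + 68.84 = 217.33 million.
Unemployment rate = 8.10 / 148.49 = 5.45%.
Labor force participation rate = 148.49 / 217.33 = 68.32%.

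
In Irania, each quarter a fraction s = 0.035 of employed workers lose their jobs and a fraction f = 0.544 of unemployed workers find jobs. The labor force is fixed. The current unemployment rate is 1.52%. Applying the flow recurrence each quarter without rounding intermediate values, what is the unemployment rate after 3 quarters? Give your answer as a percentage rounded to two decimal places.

Unemployment rate after three quarters ≈ 5.71%.

With a fixed labor force, u_{t+1} = u_t + s·(1−u_t) − f·u_t = u_t·(1−s−f) + s.
Here 1−s−f = 0.421 and s = 0.035.
u_1 = 0.015200 × 0.421 + 0.035 = 0.041399.
u_2 = 0.041399 × 0.421 + 0.035 = 0.052429.
u_3 = 0.052429 × 0.421 + 0.035 = 0.057073.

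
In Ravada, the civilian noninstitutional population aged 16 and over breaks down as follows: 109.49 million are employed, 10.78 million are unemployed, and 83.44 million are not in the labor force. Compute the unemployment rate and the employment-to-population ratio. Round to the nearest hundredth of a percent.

Labor force = employed + unemployed = 109.49 + 10.78 = 120.27 million.
Working-age population = 120.27 + 83.44 = 203.71 million.
Unemployment rate = 10.78 / 120.27 = 8.96%.
Employment-population ratio = 109.49 / 203.71 = 53.75%.

Unemployment rate ≈ 8.96%; employment-population ratio ≈ 53.75%.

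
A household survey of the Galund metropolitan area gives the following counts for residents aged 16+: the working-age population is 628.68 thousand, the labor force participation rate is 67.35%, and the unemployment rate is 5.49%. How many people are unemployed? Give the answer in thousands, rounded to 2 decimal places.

Labor force = 0.6735 × 628.68 = 423.42 thousand.
Unemployed = 0.0549 × 423.42 ≈ 23.25 thousand.

About 23.25 thousand are unemployed.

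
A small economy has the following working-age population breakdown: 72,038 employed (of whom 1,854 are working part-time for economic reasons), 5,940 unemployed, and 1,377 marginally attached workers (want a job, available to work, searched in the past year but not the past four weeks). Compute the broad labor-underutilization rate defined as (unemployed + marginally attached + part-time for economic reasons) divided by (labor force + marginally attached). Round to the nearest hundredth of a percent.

Labor force = 72,038 + 5,940 = 77,978.
Numerator = 5,940 + 1,377 + 1,854 = 9,171.
Denominator = 77,978 + 1,377 = 79,355.
Broad rate = 9,171 / 79,355 = 11.56%.

Broad underutilization rate ≈ 11.56%.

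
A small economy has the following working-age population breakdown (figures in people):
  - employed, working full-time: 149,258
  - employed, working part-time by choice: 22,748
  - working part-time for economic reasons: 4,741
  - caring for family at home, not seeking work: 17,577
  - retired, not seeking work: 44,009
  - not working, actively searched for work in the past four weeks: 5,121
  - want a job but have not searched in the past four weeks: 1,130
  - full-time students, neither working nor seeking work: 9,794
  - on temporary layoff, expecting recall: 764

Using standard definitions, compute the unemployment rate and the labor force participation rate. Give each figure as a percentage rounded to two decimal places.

Unemployment rate ≈ 3.22%; labor force participation rate ≈ 71.58%.

Employed = 149,258 + 22,748 + 4,741 = 176,747 (anyone who worked, including part-time for economic reasons, counts as employed).
Unemployed = 5,121 + 764 = 5,885 (jobless and actively searching, or on temporary layoff).
Labor force = 176,747 + 5,885 = 182,632.
Not in labor force = 17,577 + 44,009 + 1,130 + 9,794 = 72,510 (those not working and not actively searching are outside the labor force — including those who want a job but have given up searching).
Civilian working-age population = 182,632 + 72,510 = 255,142.
Unemployment rate = 5,885 / 182,632 = 3.22%.
Labor force participation rate = 182,632 / 255,142 = 71.58%.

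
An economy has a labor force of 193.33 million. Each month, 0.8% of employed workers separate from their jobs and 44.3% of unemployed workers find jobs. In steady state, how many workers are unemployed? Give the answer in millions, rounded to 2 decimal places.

About 3.43 million are unemployed in steady state.

Steady-state unemployment rate u* = s/(s+f) = 0.8/(0.8+44.3) = 0.017738.
Unemployed = u* × labor force = 0.017738 × 193.33 ≈ 3.43 million.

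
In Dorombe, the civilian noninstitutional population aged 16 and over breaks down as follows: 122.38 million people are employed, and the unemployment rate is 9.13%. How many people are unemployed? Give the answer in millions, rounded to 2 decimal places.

About 12.30 million are unemployed.

Let U be the number unemployed. The labor force is E + U, and U/(E+U) = 0.0913.
So U = 0.0913 × 122.38 / (1 − 0.0913) = 11.1733 / 0.9087 ≈ 12.30 million.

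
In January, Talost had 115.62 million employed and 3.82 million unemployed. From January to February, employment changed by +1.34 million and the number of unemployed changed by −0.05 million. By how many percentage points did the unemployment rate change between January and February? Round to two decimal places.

January: labor force = 115.62 + 3.82 = 119.44; u = 3.82/119.44 = 3.20%.
February: labor force = 116.96 + 3.77 = 120.73; u = 3.77/120.73 = 3.12%.
Change = 3.12% − 3.20% = −0.08 pp.

The unemployment rate changed by −0.08 percentage points.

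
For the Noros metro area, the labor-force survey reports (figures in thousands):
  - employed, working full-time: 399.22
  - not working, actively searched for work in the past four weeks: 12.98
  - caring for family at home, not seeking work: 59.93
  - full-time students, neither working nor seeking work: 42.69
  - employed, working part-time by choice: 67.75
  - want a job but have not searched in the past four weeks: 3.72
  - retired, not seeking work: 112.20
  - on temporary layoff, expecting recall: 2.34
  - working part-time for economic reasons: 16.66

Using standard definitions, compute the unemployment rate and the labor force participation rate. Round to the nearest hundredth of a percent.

Unemployment rate ≈ 3.07%; labor force participation rate ≈ 69.54%.

Employed = 399.22 + 67.75 + 16.66 = 483.63 thousand (anyone who worked, including part-time for economic reasons, counts as employed).
Unemployed = 12.98 + 2.34 = 15.32 thousand (jobless and actively searching, or on temporary layoff).
Labor force = 483.63 + 15.32 = 498.95 thousand.
Not in labor force = 59.93 + 42.69 + 3.72 + 112.20 = 218.54 thousand (those not working and not actively searching are outside the labor force — including those who want a job but have given up searching).
Civilian working-age population = 498.95 + 218.54 = 717.49 thousand.
Unemployment rate = 15.32 / 498.95 = 3.07%.
Labor force participation rate = 498.95 / 717.49 = 69.54%.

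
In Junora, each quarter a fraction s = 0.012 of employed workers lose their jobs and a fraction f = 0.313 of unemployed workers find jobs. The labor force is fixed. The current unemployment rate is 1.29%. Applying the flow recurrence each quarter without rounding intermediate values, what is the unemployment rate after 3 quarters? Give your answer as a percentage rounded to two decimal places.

Unemployment rate after three quarters ≈ 2.95%.

With a fixed labor force, u_{t+1} = u_t + s·(1−u_t) − f·u_t = u_t·(1−s−f) + s.
Here 1−s−f = 0.675 and s = 0.012.
u_1 = 0.012900 × 0.675 + 0.012 = 0.020708.
u_2 = 0.020708 × 0.675 + 0.012 = 0.025978.
u_3 = 0.025978 × 0.675 + 0.012 = 0.029535.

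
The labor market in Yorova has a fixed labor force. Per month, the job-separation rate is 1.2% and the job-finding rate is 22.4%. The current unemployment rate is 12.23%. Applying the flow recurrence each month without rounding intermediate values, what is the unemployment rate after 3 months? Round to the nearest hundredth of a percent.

With a fixed labor force, u_{t+1} = u_t + s·(1−u_t) − f·u_t = u_t·(1−s−f) + s.
Here 1−s−f = 0.764 and s = 0.012.
u_1 = 0.122300 × 0.764 + 0.012 = 0.105437.
u_2 = 0.105437 × 0.764 + 0.012 = 0.092554.
u_3 = 0.092554 × 0.764 + 0.012 = 0.082711.

Unemployment rate after three months ≈ 8.27%.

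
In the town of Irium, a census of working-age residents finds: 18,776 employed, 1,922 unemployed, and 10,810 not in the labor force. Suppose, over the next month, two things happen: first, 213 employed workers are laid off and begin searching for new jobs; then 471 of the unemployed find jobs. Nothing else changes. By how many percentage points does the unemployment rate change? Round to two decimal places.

Initially, labor force = 18,776 + 1,922 = 20,698, so u = 1,922/20,698 = 9.29%.
After the first change, employed falls and unemployed rises by 213; labor force unchanged → E = 18,563, U = 2,135, labor force = 20,698.
After the second change, unemployed falls and employed rises by 471; labor force unchanged → E = 19,034, U = 1,664, labor force = 20,698.
New unemployment rate = 1,664 / 20,698 = 8.04%.
Change = 8.04% − 9.29% = −1.25 percentage points.

The unemployment rate changes by −1.25 percentage points.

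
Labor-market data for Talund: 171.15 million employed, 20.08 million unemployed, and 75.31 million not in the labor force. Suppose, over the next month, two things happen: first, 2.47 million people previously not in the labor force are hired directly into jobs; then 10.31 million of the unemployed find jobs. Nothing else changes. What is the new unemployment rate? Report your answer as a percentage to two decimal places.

Initially, labor force = 171.15 + 20.08 = 191.23 million, so u = 20.08/191.23 = 10.50%.
After the first change, employed and labor force both rise by 2.47; unemployed unchanged → E = 173.62, U = 20.08, labor force = 193.70 million.
After the second change, unemployed falls and employed rises by 10.31; labor force unchanged → E = 183.93, U = 9.77, labor force = 193.70 million.
New unemployment rate = 9.77 / 193.70 = 5.04%.

New unemployment rate ≈ 5.04%.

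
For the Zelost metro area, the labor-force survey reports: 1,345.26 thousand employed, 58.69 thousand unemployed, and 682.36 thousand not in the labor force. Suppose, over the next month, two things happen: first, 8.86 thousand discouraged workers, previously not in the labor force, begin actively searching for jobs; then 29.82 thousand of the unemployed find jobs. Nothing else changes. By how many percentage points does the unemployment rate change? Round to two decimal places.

Initially, labor force = 1,345.26 + 58.69 = 1,403.95 thousand, so u = 58.69/1,403.95 = 4.18%.
After the first change, unemployed and labor force both rise by 8.86 → E = 1,345.26, U = 67.55, labor force = 1,412.81 thousand.
After the second change, unemployed falls and employed rises by 29.82; labor force unchanged → E = 1,375.08, U = 37.73, labor force = 1,412.81 thousand.
New unemployment rate = 37.73 / 1,412.81 = 2.67%.
Change = 2.67% − 4.18% = −1.51 percentage points.

The unemployment rate changes by −1.51 percentage points.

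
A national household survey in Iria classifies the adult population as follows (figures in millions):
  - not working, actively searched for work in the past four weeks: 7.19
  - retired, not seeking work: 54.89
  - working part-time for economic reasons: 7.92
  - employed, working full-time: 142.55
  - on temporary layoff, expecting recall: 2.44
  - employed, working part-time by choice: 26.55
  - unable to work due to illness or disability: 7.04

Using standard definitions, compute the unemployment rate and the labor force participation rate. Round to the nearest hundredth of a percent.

Employed = 7.92 + 142.55 + 26.55 = 177.02 million (anyone who worked, including part-time for economic reasons, counts as employed).
Unemployed = 7.19 + 2.44 = 9.63 million (jobless and actively searching, or on temporary layoff).
Labor force = 177.02 + 9.63 = 186.65 million.
Not in labor force = 54.89 + 7.04 = 61.93 million (those not working and not actively searching are outside the labor force).
Civilian working-age population = 186.65 + 61.93 = 248.58 million.
Unemployment rate = 9.63 / 186.65 = 5.16%.
Labor force participation rate = 186.65 / 248.58 = 75.09%.

Unemployment rate ≈ 5.16%; labor force participation rate ≈ 75.09%.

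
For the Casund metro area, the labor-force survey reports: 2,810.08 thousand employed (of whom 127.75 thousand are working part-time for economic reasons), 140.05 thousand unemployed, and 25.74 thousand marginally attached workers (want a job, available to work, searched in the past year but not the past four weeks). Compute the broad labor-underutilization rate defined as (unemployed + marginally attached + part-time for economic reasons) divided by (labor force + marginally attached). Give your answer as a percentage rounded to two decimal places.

Broad underutilization rate ≈ 9.86%.

Labor force = 2,810.08 + 140.05 = 2,950.13 thousand.
Numerator = 140.05 + 25.74 + 127.75 = 293.54 thousand.
Denominator = 2,950.13 + 25.74 = 2,975.87 thousand.
Broad rate = 293.54 / 2,975.87 = 9.86%.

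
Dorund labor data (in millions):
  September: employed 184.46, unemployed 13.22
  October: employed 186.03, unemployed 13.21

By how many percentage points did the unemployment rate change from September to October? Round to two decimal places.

September: labor force = 184.46 + 13.22 = 197.68; u = 13.22/197.68 = 6.69%.
October: labor force = 186.03 + 13.21 = 199.24; u = 13.21/199.24 = 6.63%.
Change = 6.63% − 6.69% = −0.06 pp.

The unemployment rate changed by −0.06 percentage points.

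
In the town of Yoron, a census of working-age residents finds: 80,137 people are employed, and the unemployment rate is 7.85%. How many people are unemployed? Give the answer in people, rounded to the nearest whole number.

Let U be the number unemployed. The labor force is E + U, and U/(E+U) = 0.0785.
So U = 0.0785 × 80,137 / (1 − 0.0785) = 6290.75 / 0.9215 ≈ 6,827.

About 6,827 are unemployed.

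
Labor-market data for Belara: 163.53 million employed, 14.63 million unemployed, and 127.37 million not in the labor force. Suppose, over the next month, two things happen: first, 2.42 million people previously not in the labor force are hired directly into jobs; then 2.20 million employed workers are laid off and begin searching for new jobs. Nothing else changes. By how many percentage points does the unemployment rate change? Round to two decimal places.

The unemployment rate changes by +1.11 percentage points.

Initially, labor force = 163.53 + 14.63 = 178.16 million, so u = 14.63/178.16 = 8.21%.
After the first change, employed and labor force both rise by 2.42; unemployed unchanged → E = 165.95, U = 14.63, labor force = 180.58 million.
After the second change, employed falls and unemployed rises by 2.20; labor force unchanged → E = 163.75, U = 16.83, labor force = 180.58 million.
New unemployment rate = 16.83 / 180.58 = 9.32%.
Change = 9.32% − 8.21% = +1.11 percentage points.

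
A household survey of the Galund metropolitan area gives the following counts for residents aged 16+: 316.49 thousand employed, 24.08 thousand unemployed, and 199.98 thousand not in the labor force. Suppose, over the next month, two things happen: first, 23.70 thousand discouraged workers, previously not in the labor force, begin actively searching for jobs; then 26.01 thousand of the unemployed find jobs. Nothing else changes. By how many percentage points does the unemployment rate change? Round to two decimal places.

The unemployment rate changes by −1.09 percentage points.

Initially, labor force = 316.49 + 24.08 = 340.57 thousand, so u = 24.08/340.57 = 7.07%.
After the first change, unemployed and labor force both rise by 23.70 → E = 316.49, U = 47.78, labor force = 364.27 thousand.
After the second change, unemployed falls and employed rises by 26.01; labor force unchanged → E = 342.50, U = 21.77, labor force = 364.27 thousand.
New unemployment rate = 21.77 / 364.27 = 5.98%.
Change = 5.98% − 7.07% = −1.09 percentage points.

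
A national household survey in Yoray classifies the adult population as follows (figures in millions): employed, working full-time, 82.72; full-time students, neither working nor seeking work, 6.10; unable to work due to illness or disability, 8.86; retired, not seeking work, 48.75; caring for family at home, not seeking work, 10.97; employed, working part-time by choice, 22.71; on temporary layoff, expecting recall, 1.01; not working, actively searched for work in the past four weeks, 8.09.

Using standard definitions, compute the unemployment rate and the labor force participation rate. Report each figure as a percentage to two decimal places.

Unemployment rate ≈ 7.95%; labor force participation rate ≈ 60.53%.

Employed = 82.72 + 22.71 = 105.43 million.
Unemployed = 1.01 + 8.09 = 9.10 million (jobless and actively searching, or on temporary layoff).
Labor force = 105.43 + 9.10 = 114.53 million.
Not in labor force = 6.10 + 8.86 + 48.75 + 10.97 = 74.68 million (those not working and not actively searching are outside the labor force).
Civilian working-age population = 114.53 + 74.68 = 189.21 million.
Unemployment rate = 9.10 / 114.53 = 7.95%.
Labor force participation rate = 114.53 / 189.21 = 60.53%.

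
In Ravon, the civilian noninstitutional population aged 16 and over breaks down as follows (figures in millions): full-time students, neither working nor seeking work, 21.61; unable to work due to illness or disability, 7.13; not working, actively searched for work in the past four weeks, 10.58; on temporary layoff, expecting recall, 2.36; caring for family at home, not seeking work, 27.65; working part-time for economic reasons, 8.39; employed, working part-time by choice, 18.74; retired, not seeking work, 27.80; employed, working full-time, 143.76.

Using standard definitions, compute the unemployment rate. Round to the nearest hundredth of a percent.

Unemployment rate ≈ 7.04%.

Employed = 8.39 + 18.74 + 143.76 = 170.89 million (anyone who worked, including part-time for economic reasons, counts as employed).
Unemployed = 10.58 + 2.36 = 12.94 million (jobless and actively searching, or on temporary layoff).
Labor force = 170.89 + 12.94 = 183.83 million.
Unemployment rate = 12.94 / 183.83 = 7.04%.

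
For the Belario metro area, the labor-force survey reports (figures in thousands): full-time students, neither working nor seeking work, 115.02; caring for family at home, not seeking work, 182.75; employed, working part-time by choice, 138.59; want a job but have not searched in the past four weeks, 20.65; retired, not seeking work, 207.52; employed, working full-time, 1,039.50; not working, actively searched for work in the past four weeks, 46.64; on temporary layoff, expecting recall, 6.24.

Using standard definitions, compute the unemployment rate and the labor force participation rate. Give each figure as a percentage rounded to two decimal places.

Unemployment rate ≈ 4.30%; labor force participation rate ≈ 70.06%.

Employed = 138.59 + 1,039.50 = 1,178.09 thousand.
Unemployed = 46.64 + 6.24 = 52.88 thousand (jobless and actively searching, or on temporary layoff).
Labor force = 1,178.09 + 52.88 = 1,230.97 thousand.
Not in labor force = 115.02 + 182.75 + 20.65 + 207.52 = 525.94 thousand (those not working and not actively searching are outside the labor force — including those who want a job but have given up searching).
Civilian working-age population = 1,230.97 + 525.94 = 1,756.91 thousand.
Unemployment rate = 52.88 / 1,230.97 = 4.30%.
Labor force participation rate = 1,230.97 / 1,756.91 = 70.06%.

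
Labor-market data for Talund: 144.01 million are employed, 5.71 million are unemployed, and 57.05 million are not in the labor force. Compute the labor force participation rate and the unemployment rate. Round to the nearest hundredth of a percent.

Labor force = employed + unemployed = 144.01 + 5.71 = 149.72 million.
Working-age population = 149.72 + 57.05 = 206.77 million.
Unemployment rate = 5.71 / 149.72 = 3.81%.
Labor force participation rate = 149.72 / 206.77 = 72.41%.

Labor force participation rate ≈ 72.41%; unemployment rate ≈ 3.81%.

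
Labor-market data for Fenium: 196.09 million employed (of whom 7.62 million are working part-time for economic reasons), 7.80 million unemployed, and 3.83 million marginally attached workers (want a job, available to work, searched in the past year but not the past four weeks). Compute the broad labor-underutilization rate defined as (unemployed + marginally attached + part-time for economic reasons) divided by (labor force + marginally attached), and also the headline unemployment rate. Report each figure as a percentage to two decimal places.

Labor force = 196.09 + 7.80 = 203.89 million.
Numerator = 7.80 + 3.83 + 7.62 = 19.25 million.
Denominator = 203.89 + 3.83 = 207.72 million.
Broad rate = 19.25 / 207.72 = 9.27%.
Headline unemployment rate = 7.80 / 203.89 = 3.83%.

Broad underutilization rate ≈ 9.27%; headline unemployment rate ≈ 3.83%.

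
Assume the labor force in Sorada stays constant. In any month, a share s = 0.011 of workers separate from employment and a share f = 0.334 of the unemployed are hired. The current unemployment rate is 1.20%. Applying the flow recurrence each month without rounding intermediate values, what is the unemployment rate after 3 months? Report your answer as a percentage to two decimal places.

Unemployment rate after three months ≈ 2.63%.

With a fixed labor force, u_{t+1} = u_t + s·(1−u_t) − f·u_t = u_t·(1−s−f) + s.
Here 1−s−f = 0.655 and s = 0.011.
u_1 = 0.012000 × 0.655 + 0.011 = 0.018860.
u_2 = 0.018860 × 0.655 + 0.011 = 0.023353.
u_3 = 0.023353 × 0.655 + 0.011 = 0.026296.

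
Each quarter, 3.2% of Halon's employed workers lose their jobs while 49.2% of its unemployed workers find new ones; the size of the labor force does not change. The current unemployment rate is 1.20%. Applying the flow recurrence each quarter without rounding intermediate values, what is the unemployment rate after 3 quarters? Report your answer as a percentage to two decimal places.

Unemployment rate after three quarters ≈ 5.58%.

With a fixed labor force, u_{t+1} = u_t + s·(1−u_t) − f·u_t = u_t·(1−s−f) + s.
Here 1−s−f = 0.476 and s = 0.032.
u_1 = 0.012000 × 0.476 + 0.032 = 0.037712.
u_2 = 0.037712 × 0.476 + 0.032 = 0.049951.
u_3 = 0.049951 × 0.476 + 0.032 = 0.055777.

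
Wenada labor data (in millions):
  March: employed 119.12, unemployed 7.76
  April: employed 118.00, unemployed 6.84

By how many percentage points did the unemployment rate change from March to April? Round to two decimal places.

The unemployment rate changed by −0.64 percentage points.

March: labor force = 119.12 + 7.76 = 126.88; u = 7.76/126.88 = 6.12%.
April: labor force = 118.00 + 6.84 = 124.84; u = 6.84/124.84 = 5.48%.
Change = 5.48% − 6.12% = −0.64 pp.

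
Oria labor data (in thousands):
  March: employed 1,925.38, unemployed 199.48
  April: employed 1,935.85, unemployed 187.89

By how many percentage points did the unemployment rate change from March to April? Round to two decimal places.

The unemployment rate changed by −0.54 percentage points.

March: labor force = 1,925.38 + 199.48 = 2,124.86; u = 199.48/2,124.86 = 9.39%.
April: labor force = 1,935.85 + 187.89 = 2,123.74; u = 187.89/2,123.74 = 8.85%.
Change = 8.85% − 9.39% = −0.54 pp.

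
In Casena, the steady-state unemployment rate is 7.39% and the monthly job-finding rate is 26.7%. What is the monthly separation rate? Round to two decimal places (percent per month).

Separation rate ≈ 2.13% per month.

From u* = s/(s+f): s = u·f/(1−u).
s = 0.0739 × 26.7 / (1 − 0.0739) = 1.9731 / 0.9261 ≈ 2.13% per month.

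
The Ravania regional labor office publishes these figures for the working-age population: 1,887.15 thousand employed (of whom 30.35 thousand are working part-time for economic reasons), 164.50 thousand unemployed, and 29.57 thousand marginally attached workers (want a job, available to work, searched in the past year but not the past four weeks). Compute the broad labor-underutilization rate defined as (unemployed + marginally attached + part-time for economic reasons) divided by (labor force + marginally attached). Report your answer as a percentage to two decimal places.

Broad underutilization rate ≈ 10.78%.

Labor force = 1,887.15 + 164.50 = 2,051.65 thousand.
Numerator = 164.50 + 29.57 + 30.35 = 224.42 thousand.
Denominator = 2,051.65 + 29.57 = 2,081.22 thousand.
Broad rate = 224.42 / 2,081.22 = 10.78%.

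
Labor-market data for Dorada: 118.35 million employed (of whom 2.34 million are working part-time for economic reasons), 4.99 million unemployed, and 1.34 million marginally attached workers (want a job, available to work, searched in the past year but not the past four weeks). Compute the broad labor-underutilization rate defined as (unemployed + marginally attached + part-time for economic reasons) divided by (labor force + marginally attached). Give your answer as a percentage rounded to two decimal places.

Broad underutilization rate ≈ 6.95%.

Labor force = 118.35 + 4.99 = 123.34 million.
Numerator = 4.99 + 1.34 + 2.34 = 8.67 million.
Denominator = 123.34 + 1.34 = 124.68 million.
Broad rate = 8.67 / 124.68 = 6.95%.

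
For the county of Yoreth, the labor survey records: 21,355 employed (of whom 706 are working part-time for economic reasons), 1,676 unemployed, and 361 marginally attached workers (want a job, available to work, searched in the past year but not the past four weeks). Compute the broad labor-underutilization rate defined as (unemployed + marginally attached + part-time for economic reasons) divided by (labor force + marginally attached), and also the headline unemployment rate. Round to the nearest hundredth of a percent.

Broad underutilization rate ≈ 11.73%; headline unemployment rate ≈ 7.28%.

Labor force = 21,355 + 1,676 = 23,031.
Numerator = 1,676 + 361 + 706 = 2,743.
Denominator = 23,031 + 361 = 23,392.
Broad rate = 2,743 / 23,392 = 11.73%.
Headline unemployment rate = 1,676 / 23,031 = 7.28%.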